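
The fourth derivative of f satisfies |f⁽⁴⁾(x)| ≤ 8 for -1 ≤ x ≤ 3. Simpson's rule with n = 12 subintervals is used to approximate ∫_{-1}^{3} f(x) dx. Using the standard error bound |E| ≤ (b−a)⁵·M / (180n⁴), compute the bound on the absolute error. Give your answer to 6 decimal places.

|E| ≤ (4)⁵·8 / (180·12⁴) = 8192/3732480 = 0.002195.

0.002195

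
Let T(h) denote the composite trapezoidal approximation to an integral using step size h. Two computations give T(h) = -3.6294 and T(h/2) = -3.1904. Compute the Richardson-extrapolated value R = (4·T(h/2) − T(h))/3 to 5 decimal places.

R = (4·T(h/2) − T(h)) / 3 = (4·(-3.1904) − (-3.6294))/3 = (-9.1322)/3 = -3.04407.

-3.04407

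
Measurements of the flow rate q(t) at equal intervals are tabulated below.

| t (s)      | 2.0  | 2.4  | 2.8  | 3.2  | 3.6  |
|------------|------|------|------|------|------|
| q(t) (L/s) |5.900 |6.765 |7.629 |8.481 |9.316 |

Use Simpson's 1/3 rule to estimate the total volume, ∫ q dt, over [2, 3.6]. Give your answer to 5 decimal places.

h = 0.4, n = 4.
(h/3)·[y₀ + 4y₁ + 2y₂ + 4y₃ + y₄] = 0.133333·(91.458) = 12.19440.

12.19440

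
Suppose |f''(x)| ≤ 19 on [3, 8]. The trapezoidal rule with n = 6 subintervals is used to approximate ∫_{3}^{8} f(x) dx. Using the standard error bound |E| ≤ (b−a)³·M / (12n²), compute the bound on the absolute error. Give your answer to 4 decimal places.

|E| ≤ (5)³·19 / (12·6²) = 2375/432 = 5.4977.

5.4977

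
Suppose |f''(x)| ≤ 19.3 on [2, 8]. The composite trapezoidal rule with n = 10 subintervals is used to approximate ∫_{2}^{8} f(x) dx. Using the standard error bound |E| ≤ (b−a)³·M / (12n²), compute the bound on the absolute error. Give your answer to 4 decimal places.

|E| ≤ (6)³·19.3 / (12·10²) = 4168.8/1200 = 3.4740.

3.4740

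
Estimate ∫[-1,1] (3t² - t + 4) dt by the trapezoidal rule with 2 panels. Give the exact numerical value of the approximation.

11

h = (1 − (-1))/2 = 1.
Nodes t₀,…,t₂ = -1, 0, 1.
f(t) = 3t² - t + 4: f₀=8, f₁=4, f₂=6.
(h/2)·[f₀ + 2f₁ + f₂] = 0.5·(22) = 11.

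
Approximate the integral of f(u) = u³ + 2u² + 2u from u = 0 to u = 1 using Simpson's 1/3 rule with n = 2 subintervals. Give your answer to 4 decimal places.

1.9167

h = (1 − 0)/2 = 0.5.
Nodes u₀,…,u₂ = 0, 0.5, 1.
f(u) = u³ + 2u² + 2u: f₀=0, f₁=1.625, f₂=5.
(h/3)·[f₀ + 4f₁ + f₂] = 0.166667·(11.5) = 1.9167.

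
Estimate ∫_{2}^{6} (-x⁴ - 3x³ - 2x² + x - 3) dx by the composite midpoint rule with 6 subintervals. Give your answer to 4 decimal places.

h = (6 − 2)/6 = 0.666667.
Midpoints m₁,…,m₆ = 2.333333, 3, 3.666667, 4.333333, 5, 5.666667.
f(m₁)=-79.308642, f(m₂)=-180, f(m₃)=-354.864198, f(m₄)=-632.938272, f(m₅)=-1048, f(m₆)=-1638.567901.
h·[f(m₁) + f(m₂) + f(m₃) + f(m₄) + f(m₅) + f(m₆)] = 0.666667·(-3933.679012) = -2622.4527.

-2622.4527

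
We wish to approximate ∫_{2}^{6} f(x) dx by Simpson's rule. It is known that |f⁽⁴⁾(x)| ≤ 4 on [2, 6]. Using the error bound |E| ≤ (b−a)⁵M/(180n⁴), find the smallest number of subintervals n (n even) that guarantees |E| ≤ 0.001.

Need 4096/(180n⁴) ≤ 0.001.
n⁴ ≥ 4096/(180·0.001) = 22755.6 ⇒ n ≥ 12.2821, so the smallest even n is 14. (n must be even for Simpson's rule.)

14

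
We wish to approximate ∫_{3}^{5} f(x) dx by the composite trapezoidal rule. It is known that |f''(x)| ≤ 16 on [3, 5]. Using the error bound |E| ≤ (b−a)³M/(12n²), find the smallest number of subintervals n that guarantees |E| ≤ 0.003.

60

Need 128/(12n²) ≤ 0.003.
n² ≥ 128/(12·0.003) = 3555.56 ⇒ n ≥ 59.6285, so the smallest n is 60.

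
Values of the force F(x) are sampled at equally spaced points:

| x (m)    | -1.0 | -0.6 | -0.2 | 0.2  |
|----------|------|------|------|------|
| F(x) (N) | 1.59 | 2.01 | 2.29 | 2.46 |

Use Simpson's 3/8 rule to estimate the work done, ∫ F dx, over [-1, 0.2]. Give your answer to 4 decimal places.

h = 0.4, n = 3.
(3h/8)·[y₀ + 3y₁ + 3y₂ + y₃] = 0.15·(16.95) = 2.5425.

2.5425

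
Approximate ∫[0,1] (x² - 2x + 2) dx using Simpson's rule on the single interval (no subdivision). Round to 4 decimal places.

S = (b−a)/6 · [f(0) + 4f(0.5) + f(1)] = 0.166667·[2 + 4·1.25 + 1] = 1.3333.

1.3333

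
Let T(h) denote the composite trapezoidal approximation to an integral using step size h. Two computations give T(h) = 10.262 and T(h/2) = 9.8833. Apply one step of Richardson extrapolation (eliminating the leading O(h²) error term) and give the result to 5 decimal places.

R = (4·T(h/2) − T(h)) / 3 = (4·9.8833 − 10.262)/3 = (29.2712)/3 = 9.75707.

9.75707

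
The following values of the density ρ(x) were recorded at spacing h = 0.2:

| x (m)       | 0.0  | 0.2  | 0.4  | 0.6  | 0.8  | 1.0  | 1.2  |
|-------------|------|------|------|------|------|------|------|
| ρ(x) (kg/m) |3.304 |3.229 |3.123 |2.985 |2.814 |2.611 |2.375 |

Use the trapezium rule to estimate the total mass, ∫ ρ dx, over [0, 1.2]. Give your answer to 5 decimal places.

h = 0.2, n = 6.
(h/2)·[y₀ + 2y₁ + 2y₂ + 2y₃ + 2y₄ + 2y₅ + y₆] = 0.1·(35.203) = 3.52030.

3.52030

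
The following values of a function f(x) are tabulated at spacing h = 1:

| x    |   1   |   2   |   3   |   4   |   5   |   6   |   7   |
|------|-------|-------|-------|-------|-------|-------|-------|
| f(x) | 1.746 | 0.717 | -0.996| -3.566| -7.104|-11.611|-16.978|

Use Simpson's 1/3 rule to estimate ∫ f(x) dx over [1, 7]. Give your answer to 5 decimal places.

-29.75733

h = 1, n = 6.
(h/3)·[y₀ + 4y₁ + 2y₂ + 4y₃ + 2y₄ + 4y₅ + y₆] = 0.333333·(-89.272) = -29.75733.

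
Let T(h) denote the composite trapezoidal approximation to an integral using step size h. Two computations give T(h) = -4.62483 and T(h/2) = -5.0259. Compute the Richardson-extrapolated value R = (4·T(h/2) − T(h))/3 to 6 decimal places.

-5.159590

R = (4·T(h/2) − T(h)) / 3 = (4·(-5.0259) − (-4.62483))/3 = (-15.47877)/3 = -5.159590.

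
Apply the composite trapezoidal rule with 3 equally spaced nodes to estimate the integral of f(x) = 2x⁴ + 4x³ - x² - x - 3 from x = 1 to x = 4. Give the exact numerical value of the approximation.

752.8125

h = (4 − 1)/2 = 1.5.
Nodes x₀,…,x₂ = 1, 2.5, 4.
f(x) = 2x⁴ + 4x³ - x² - x - 3: f₀=1, f₁=128.875, f₂=745.
(h/2)·[f₀ + 2f₁ + f₂] = 0.75·(1003.75) = 752.8125.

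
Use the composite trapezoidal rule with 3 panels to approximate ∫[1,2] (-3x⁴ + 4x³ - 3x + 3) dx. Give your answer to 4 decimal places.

-5.5432

h = (2 − 1)/3 = 0.333333.
Nodes x₀,…,x₃ = 1, 1.333333, 1.666667, 2.
f(x) = -3x⁴ + 4x³ - 3x + 3: f₀=1, f₁=-1, f₂=-6.629630, f₃=-19.
(h/2)·[f₀ + 2f₁ + 2f₂ + f₃] = 0.166667·(-33.259259) = -5.5432.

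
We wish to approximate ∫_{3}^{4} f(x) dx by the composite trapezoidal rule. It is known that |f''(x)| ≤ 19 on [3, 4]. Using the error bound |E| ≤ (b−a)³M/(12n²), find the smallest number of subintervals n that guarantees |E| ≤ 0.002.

Need 19/(12n²) ≤ 0.002.
n² ≥ 19/(12·0.002) = 791.667 ⇒ n ≥ 28.1366, so the smallest n is 29.

29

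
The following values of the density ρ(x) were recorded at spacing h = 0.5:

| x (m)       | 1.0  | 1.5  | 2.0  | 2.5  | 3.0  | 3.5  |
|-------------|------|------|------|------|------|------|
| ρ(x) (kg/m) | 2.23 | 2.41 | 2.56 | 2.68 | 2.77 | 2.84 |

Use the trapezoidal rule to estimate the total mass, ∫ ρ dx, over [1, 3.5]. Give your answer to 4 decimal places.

6.4775

h = 0.5, n = 5.
(h/2)·[y₀ + 2y₁ + 2y₂ + 2y₃ + 2y₄ + y₅] = 0.25·(25.91) = 6.4775.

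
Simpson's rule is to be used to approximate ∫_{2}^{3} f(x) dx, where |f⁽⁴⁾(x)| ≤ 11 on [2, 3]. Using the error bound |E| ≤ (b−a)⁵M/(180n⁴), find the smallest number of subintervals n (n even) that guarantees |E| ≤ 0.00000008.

30

Need 11/(180n⁴) ≤ 0.00000008.
n⁴ ≥ 11/(180·0.00000008) = 763889 ⇒ n ≥ 29.5636, so the smallest even n is 30. (n must be even for Simpson's rule.)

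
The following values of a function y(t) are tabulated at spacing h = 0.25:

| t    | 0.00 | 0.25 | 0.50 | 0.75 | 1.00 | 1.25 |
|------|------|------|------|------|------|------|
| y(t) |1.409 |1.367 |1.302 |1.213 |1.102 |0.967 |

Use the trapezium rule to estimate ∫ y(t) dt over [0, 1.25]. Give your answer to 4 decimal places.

1.5430

h = 0.25, n = 5.
(h/2)·[y₀ + 2y₁ + 2y₂ + 2y₃ + 2y₄ + y₅] = 0.125·(12.344) = 1.5430.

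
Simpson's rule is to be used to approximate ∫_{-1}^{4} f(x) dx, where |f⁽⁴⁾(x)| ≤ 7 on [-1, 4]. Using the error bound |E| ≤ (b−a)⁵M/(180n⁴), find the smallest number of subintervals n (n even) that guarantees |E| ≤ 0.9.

Need 21875/(180n⁴) ≤ 0.9.
n⁴ ≥ 21875/(180·0.9) = 135.031 ⇒ n ≥ 3.4089, so the smallest even n is 4. (n must be even for Simpson's rule.)

4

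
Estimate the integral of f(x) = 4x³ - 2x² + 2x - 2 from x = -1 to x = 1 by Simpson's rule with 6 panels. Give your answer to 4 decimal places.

-5.3333

h = (1 − (-1))/6 = 0.333333.
Nodes x₀,…,x₆ = -1, -0.666667, -0.333333, 0, 0.333333, 0.666667, 1.
f(x) = 4x³ - 2x² + 2x - 2: f₀=-10, f₁=-5.407407, f₂=-3.037037, f₃=-2, f₄=-1.407407, f₅=-0.370370, f₆=2.
(h/3)·[f₀ + 4f₁ + 2f₂ + 4f₃ + 2f₄ + 4f₅ + f₆] = 0.111111·(-48) = -5.3333.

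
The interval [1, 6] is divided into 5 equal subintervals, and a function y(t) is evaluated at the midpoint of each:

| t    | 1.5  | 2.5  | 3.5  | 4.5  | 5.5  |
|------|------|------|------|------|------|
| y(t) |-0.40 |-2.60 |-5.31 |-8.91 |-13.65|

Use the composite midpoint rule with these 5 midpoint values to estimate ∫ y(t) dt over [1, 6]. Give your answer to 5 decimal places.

-30.87000

h = 1, n = 5.
h·[y(m₁) + y(m₂) + y(m₃) + y(m₄) + y(m₅)] = 1·(-30.87) = -30.87000.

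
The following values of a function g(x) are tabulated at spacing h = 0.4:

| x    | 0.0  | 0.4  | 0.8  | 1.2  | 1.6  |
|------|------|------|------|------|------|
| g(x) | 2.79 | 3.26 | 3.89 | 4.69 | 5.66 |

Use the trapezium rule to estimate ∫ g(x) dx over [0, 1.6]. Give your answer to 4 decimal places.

6.4260

h = 0.4, n = 4.
(h/2)·[y₀ + 2y₁ + 2y₂ + 2y₃ + y₄] = 0.2·(32.13) = 6.4260.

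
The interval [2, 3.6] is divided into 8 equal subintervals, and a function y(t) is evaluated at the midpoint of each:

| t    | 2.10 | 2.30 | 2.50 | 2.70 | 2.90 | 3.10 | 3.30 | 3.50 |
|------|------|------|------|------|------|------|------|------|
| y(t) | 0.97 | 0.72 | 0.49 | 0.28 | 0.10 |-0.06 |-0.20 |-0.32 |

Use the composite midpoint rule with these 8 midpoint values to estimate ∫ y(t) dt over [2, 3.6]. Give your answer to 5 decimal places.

0.39600

h = 0.2, n = 8.
h·[y(m₁) + y(m₂) + y(m₃) + y(m₄) + y(m₅) + y(m₆) + y(m₇) + y(m₈)] = 0.2·(1.98) = 0.39600.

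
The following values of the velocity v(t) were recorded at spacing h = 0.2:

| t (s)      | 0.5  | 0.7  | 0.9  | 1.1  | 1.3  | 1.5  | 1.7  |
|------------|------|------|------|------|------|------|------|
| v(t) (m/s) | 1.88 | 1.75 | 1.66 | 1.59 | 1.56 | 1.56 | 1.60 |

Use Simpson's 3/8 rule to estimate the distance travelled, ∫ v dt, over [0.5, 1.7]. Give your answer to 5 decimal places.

1.96875

h = 0.2, n = 6.
(3h/8)·[y₀ + 3y₁ + 3y₂ + 2y₃ + 3y₄ + 3y₅ + y₆] = 0.075·(26.25) = 1.96875.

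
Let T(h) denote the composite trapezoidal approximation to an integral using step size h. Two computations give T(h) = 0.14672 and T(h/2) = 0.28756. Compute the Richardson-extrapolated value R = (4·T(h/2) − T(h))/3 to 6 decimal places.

0.334507

R = (4·T(h/2) − T(h)) / 3 = (4·0.28756 − 0.14672)/3 = (1.00352)/3 = 0.334507.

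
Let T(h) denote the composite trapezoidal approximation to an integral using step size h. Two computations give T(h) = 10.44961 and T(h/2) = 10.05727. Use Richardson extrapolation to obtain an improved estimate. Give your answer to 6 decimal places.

R = (4·T(h/2) − T(h)) / 3 = (4·10.05727 − 10.44961)/3 = (29.77947)/3 = 9.926490.

9.926490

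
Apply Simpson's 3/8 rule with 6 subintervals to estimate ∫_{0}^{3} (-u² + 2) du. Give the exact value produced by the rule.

-3

h = (3 − 0)/6 = 0.5.
Nodes u₀,…,u₆ = 0, 0.5, 1, 1.5, 2, 2.5, 3.
f(u) = -u² + 2: f₀=2, f₁=1.75, f₂=1, f₃=-0.25, f₄=-2, f₅=-4.25, f₆=-7.
(3h/8)·[f₀ + 3f₁ + 3f₂ + 2f₃ + 3f₄ + 3f₅ + f₆] = 0.1875·(-16) = -3.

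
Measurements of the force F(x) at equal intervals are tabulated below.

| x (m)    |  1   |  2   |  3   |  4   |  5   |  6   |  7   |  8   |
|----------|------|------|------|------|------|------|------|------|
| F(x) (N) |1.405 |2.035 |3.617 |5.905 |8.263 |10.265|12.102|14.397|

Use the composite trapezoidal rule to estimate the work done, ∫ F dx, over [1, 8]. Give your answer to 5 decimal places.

h = 1, n = 7.
(h/2)·[y₀ + 2y₁ + 2y₂ + 2y₃ + 2y₄ + 2y₅ + 2y₆ + y₇] = 0.5·(100.176) = 50.08800.

50.08800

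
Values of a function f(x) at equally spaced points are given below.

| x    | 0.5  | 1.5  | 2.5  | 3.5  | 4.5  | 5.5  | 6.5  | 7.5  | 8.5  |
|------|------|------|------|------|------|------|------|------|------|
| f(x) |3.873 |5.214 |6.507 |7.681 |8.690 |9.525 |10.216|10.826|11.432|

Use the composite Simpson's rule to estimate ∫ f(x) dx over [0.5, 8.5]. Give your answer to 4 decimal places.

66.3717

h = 1, n = 8.
(h/3)·[y₀ + 4y₁ + 2y₂ + 4y₃ + 2y₄ + 4y₅ + 2y₆ + 4y₇ + y₈] = 0.333333·(199.115) = 66.3717.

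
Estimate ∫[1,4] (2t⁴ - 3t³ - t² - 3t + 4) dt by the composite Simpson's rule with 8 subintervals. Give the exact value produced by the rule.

186.4658203125

h = (4 − 1)/8 = 0.375.
Nodes t₀,…,t₈ = 1, 1.375, 1.75, 2.125, 2.5, 2.875, 3.25, 3.625, 4.
f(t) = 2t⁴ - 3t³ - t² - 3t + 4: f₀=-1, f₁=-2.66552734375, f₂=-1.6328125, f₃=5.10400390625, f₄=21.5, f₅=52.45947265625, f₆=103.8359375, f₇=182.43212890625, f₈=296.
(h/3)·[f₀ + 4f₁ + 2f₂ + 4f₃ + 2f₄ + 4f₅ + 2f₆ + 4f₇ + f₈] = 0.125·(1491.7265625) = 186.4658203125.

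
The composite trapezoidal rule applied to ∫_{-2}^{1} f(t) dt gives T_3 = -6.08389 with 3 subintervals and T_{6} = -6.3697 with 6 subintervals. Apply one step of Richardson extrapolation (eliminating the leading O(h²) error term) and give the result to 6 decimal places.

-6.464970

R = (4·T_{6} − T_3) / 3 = (4·(-6.3697) − (-6.08389))/3 = (-19.39491)/3 = -6.464970.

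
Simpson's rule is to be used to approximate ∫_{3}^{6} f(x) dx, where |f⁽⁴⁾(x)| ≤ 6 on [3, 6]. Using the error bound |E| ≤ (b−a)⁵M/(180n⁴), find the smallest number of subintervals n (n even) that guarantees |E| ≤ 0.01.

Need 1458/(180n⁴) ≤ 0.01.
n⁴ ≥ 1458/(180·0.01) = 810 ⇒ n ≥ 5.3348, so the smallest even n is 6. (n must be even for Simpson's rule.)

6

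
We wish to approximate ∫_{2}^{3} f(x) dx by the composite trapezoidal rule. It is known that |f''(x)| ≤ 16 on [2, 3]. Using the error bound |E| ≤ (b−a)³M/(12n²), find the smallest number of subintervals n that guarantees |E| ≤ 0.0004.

58

Need 16/(12n²) ≤ 0.0004.
n² ≥ 16/(12·0.0004) = 3333.33 ⇒ n ≥ 57.7350, so the smallest n is 58.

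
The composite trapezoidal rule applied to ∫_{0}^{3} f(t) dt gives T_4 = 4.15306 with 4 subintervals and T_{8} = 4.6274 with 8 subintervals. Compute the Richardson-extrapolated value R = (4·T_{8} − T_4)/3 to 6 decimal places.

4.785513

R = (4·T_{8} − T_4) / 3 = (4·4.6274 − 4.15306)/3 = (14.35654)/3 = 4.785513.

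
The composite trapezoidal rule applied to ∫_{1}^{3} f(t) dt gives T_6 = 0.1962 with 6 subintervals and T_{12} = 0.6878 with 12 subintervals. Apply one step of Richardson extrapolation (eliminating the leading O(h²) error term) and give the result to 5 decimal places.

R = (4·T_{12} − T_6) / 3 = (4·0.6878 − 0.1962)/3 = (2.5550)/3 = 0.85167.

0.85167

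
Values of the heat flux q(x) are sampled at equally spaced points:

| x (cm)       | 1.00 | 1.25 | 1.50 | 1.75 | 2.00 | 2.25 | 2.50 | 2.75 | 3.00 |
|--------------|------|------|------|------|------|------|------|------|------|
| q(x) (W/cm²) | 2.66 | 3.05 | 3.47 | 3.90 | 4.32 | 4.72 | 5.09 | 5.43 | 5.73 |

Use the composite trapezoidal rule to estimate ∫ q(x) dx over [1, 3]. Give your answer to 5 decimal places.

8.54375

h = 0.25, n = 8.
(h/2)·[y₀ + 2y₁ + 2y₂ + 2y₃ + 2y₄ + 2y₅ + 2y₆ + 2y₇ + y₈] = 0.125·(68.35) = 8.54375.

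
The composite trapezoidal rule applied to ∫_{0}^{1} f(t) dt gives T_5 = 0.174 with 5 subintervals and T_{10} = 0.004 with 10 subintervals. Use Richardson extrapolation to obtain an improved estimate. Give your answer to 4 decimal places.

R = (4·T_{10} − T_5) / 3 = (4·0.004 − 0.174)/3 = (-0.158)/3 = -0.0527.

-0.0527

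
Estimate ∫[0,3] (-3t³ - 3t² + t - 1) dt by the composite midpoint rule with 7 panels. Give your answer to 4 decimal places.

h = (3 − 0)/7 = 0.428571.
Midpoints m₁,…,m₇ = 0.214286, 0.642857, 1.071429, 1.5, 1.928571, 2.357143, 2.785714.
f(m₁)=-0.952988, f(m₂)=-2.393950, f(m₃)=-7.062318, f(m₄)=-16.375, f(m₅)=-31.748907, f(m₆)=-54.600948, f(m₇)=-86.348032.
h·[f(m₁) + f(m₂) + f(m₃) + f(m₄) + f(m₅) + f(m₆) + f(m₇)] = 0.428571·(-199.482143) = -85.4923.

-85.4923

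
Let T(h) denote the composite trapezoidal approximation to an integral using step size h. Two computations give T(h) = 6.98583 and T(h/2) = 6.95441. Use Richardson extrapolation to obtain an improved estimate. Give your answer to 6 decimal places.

R = (4·T(h/2) − T(h)) / 3 = (4·6.95441 − 6.98583)/3 = (20.83181)/3 = 6.943937.

6.943937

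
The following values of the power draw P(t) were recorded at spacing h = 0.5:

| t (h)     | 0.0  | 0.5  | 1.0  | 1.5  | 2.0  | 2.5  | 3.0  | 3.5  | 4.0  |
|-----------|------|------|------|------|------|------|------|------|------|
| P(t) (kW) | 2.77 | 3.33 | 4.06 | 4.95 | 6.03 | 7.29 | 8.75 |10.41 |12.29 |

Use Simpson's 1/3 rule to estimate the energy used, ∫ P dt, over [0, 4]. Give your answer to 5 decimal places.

h = 0.5, n = 8.
(h/3)·[y₀ + 4y₁ + 2y₂ + 4y₃ + 2y₄ + 4y₅ + 2y₆ + 4y₇ + y₈] = 0.166667·(156.66) = 26.11000.

26.11000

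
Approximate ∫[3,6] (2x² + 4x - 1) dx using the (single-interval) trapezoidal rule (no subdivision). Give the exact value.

T = (b−a)/2 · [f(3) + f(6)] = 1.5·[29 + 95] = 186.

186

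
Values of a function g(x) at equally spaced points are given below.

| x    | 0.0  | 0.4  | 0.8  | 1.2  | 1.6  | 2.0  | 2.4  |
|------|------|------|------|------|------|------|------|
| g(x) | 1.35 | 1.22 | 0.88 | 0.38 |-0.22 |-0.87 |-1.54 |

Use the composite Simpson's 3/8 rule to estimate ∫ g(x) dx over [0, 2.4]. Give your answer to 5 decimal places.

h = 0.4, n = 6.
(3h/8)·[y₀ + 3y₁ + 3y₂ + 2y₃ + 3y₄ + 3y₅ + y₆] = 0.15·(3.60) = 0.54000.

0.54000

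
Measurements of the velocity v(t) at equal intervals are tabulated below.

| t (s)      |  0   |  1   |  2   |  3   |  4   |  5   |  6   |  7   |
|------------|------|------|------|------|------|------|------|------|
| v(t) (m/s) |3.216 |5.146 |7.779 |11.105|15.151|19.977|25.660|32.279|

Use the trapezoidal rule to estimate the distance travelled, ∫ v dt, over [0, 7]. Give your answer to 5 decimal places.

h = 1, n = 7.
(h/2)·[y₀ + 2y₁ + 2y₂ + 2y₃ + 2y₄ + 2y₅ + 2y₆ + y₇] = 0.5·(205.131) = 102.56550.

102.56550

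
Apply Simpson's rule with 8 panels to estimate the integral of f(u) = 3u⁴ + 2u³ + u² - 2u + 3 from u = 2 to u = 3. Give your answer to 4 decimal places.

163.4334

h = (3 − 2)/8 = 0.125.
Nodes u₀,…,u₈ = 2, 2.125, 2.25, 2.375, 2.5, 2.625, 2.75, 2.875, 3.
f(u) = 3u⁴ + 2u³ + u² - 2u + 3: f₀=67, f₁=83.629638671875, f₂=103.23046875, f₃=126.133544921875, f₄=152.6875, f₅=183.258544921875, f₆=218.23046875, f₇=258.004638671875, f₈=303.
(h/3)·[f₀ + 4f₁ + 2f₂ + 4f₃ + 2f₄ + 4f₅ + 2f₆ + 4f₇ + f₈] = 0.041667·(3922.40234375) = 163.4334.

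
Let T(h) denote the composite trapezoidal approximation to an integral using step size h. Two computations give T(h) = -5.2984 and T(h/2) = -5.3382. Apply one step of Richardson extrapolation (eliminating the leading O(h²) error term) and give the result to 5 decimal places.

-5.35147

R = (4·T(h/2) − T(h)) / 3 = (4·(-5.3382) − (-5.2984))/3 = (-16.0544)/3 = -5.35147.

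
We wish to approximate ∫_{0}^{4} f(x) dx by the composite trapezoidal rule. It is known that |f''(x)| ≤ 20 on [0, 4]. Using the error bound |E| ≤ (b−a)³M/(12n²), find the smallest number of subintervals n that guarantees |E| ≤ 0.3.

19

Need 1280/(12n²) ≤ 0.3.
n² ≥ 1280/(12·0.3) = 355.556 ⇒ n ≥ 18.8562, so the smallest n is 19.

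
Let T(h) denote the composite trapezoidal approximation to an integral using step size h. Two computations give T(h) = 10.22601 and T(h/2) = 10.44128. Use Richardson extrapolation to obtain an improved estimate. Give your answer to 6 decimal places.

10.513037

R = (4·T(h/2) − T(h)) / 3 = (4·10.44128 − 10.22601)/3 = (31.53911)/3 = 10.513037.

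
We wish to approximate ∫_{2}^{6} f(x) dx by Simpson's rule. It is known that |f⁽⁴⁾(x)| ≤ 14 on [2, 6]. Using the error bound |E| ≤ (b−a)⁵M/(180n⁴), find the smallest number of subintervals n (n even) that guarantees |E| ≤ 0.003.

Need 14336/(180n⁴) ≤ 0.003.
n⁴ ≥ 14336/(180·0.003) = 26548.1 ⇒ n ≥ 12.7646, so the smallest even n is 14. (n must be even for Simpson's rule.)

14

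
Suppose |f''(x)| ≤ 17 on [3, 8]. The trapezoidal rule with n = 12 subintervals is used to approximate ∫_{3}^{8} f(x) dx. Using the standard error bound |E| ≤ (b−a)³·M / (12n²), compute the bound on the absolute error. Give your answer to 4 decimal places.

1.2297

|E| ≤ (5)³·17 / (12·12²) = 2125/1728 = 1.2297.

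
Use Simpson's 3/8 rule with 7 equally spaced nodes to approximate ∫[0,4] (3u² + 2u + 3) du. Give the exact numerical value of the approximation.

92

h = (4 − 0)/6 = 0.666667.
Nodes u₀,…,u₆ = 0, 0.666667, 1.333333, 2, 2.666667, 3.333333, 4.
f(u) = 3u² + 2u + 3: f₀=3, f₁=5.666667, f₂=11, f₃=19, f₄=29.666667, f₅=43, f₆=59.
(3h/8)·[f₀ + 3f₁ + 3f₂ + 2f₃ + 3f₄ + 3f₅ + f₆] = 0.25·(368) = 92.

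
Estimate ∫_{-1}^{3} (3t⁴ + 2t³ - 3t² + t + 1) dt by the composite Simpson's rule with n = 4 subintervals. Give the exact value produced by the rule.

168

h = (3 − (-1))/4 = 1.
Nodes t₀,…,t₄ = -1, 0, 1, 2, 3.
f(t) = 3t⁴ + 2t³ - 3t² + t + 1: f₀=-2, f₁=1, f₂=4, f₃=55, f₄=274.
(h/3)·[f₀ + 4f₁ + 2f₂ + 4f₃ + f₄] = 0.333333·(504) = 168.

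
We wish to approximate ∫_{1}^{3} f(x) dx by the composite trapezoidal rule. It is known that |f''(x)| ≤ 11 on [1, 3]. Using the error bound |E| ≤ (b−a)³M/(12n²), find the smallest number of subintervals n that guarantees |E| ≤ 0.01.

28

Need 88/(12n²) ≤ 0.01.
n² ≥ 88/(12·0.01) = 733.333 ⇒ n ≥ 27.0801, so the smallest n is 28.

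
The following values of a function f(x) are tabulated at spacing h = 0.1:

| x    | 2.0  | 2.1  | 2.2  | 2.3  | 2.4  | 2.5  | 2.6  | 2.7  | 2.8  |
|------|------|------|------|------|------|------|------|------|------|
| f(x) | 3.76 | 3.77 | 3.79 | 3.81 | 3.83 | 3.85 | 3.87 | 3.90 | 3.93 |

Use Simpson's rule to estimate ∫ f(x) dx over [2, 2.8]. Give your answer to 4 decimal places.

3.0663

h = 0.1, n = 8.
(h/3)·[y₀ + 4y₁ + 2y₂ + 4y₃ + 2y₄ + 4y₅ + 2y₆ + 4y₇ + y₈] = 0.033333·(91.99) = 3.0663.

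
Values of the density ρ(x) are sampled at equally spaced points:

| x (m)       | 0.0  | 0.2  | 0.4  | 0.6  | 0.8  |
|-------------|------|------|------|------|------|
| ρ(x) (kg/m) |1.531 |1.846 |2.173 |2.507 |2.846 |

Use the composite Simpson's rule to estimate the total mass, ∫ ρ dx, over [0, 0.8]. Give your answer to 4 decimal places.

1.7423

h = 0.2, n = 4.
(h/3)·[y₀ + 4y₁ + 2y₂ + 4y₃ + y₄] = 0.066667·(26.135) = 1.7423.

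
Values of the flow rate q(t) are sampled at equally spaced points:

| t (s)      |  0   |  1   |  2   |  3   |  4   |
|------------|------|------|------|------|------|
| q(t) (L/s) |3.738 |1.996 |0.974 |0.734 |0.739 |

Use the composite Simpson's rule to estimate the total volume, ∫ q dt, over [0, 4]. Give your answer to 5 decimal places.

h = 1, n = 4.
(h/3)·[y₀ + 4y₁ + 2y₂ + 4y₃ + y₄] = 0.333333·(17.345) = 5.78167.

5.78167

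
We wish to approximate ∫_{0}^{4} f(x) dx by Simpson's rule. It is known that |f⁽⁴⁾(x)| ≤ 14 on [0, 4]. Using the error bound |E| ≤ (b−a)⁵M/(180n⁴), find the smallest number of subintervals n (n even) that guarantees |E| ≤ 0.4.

4

Need 14336/(180n⁴) ≤ 0.4.
n⁴ ≥ 14336/(180·0.4) = 199.111 ⇒ n ≥ 3.7564, so the smallest even n is 4. (n must be even for Simpson's rule.)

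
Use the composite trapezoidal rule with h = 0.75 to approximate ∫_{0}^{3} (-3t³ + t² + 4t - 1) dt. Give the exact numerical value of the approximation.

h = (3 − 0)/4 = 0.75.
Nodes t₀,…,t₄ = 0, 0.75, 1.5, 2.25, 3.
f(t) = -3t³ + t² + 4t - 1: f₀=-1, f₁=1.296875, f₂=-2.875, f₃=-21.109375, f₄=-61.
(h/2)·[f₀ + 2f₁ + 2f₂ + 2f₃ + f₄] = 0.375·(-107.375) = -40.265625.

-40.265625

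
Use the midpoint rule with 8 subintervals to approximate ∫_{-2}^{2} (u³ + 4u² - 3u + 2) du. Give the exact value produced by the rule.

29

h = (2 − (-2))/8 = 0.5.
Midpoints m₁,…,m₈ = -1.75, -1.25, -0.75, -0.25, 0.25, 0.75, 1.25, 1.75.
f(m₁)=14.140625, f(m₂)=10.046875, f(m₃)=6.078125, f(m₄)=2.984375, f(m₅)=1.515625, f(m₆)=2.421875, f(m₇)=6.453125, f(m₈)=14.359375.
h·[f(m₁) + f(m₂) + f(m₃) + f(m₄) + f(m₅) + f(m₆) + f(m₇) + f(m₈)] = 0.5·(58) = 29.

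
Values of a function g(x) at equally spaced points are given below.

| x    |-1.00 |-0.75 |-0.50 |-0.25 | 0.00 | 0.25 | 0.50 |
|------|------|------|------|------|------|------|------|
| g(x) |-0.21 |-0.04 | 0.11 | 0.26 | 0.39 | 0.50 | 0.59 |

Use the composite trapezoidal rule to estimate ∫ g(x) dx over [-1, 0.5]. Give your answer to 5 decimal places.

h = 0.25, n = 6.
(h/2)·[y₀ + 2y₁ + 2y₂ + 2y₃ + 2y₄ + 2y₅ + y₆] = 0.125·(2.82) = 0.35250.

0.35250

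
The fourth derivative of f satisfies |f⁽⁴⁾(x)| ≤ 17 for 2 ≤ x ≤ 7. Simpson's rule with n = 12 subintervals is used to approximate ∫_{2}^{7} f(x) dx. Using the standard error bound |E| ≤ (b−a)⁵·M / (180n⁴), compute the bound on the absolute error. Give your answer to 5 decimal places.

|E| ≤ (5)⁵·17 / (180·12⁴) = 53125/3732480 = 0.01423.

0.01423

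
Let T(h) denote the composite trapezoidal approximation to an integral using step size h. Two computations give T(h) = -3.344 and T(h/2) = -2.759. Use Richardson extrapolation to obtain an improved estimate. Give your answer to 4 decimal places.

-2.5640

R = (4·T(h/2) − T(h)) / 3 = (4·(-2.759) − (-3.344))/3 = (-7.692)/3 = -2.5640.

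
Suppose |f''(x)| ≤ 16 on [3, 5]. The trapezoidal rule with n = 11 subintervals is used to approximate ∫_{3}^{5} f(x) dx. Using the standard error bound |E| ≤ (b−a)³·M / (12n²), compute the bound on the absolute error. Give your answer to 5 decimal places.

0.08815

|E| ≤ (2)³·16 / (12·11²) = 128/1452 = 0.08815.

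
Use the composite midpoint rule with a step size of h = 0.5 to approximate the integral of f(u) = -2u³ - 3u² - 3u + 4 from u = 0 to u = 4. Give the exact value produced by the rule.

-198.75

h = (4 − 0)/8 = 0.5.
Midpoints m₁,…,m₈ = 0.25, 0.75, 1.25, 1.75, 2.25, 2.75, 3.25, 3.75.
f(m₁)=3.03125, f(m₂)=-0.78125, f(m₃)=-8.34375, f(m₄)=-21.15625, f(m₅)=-40.71875, f(m₆)=-68.53125, f(m₇)=-106.09375, f(m₈)=-154.90625.
h·[f(m₁) + f(m₂) + f(m₃) + f(m₄) + f(m₅) + f(m₆) + f(m₇) + f(m₈)] = 0.5·(-397.5) = -198.75.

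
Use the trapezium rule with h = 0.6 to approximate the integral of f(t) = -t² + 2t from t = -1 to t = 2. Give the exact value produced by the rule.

h = (2 − (-1))/5 = 0.6.
Nodes t₀,…,t₅ = -1, -0.4, 0.2, 0.8, 1.4, 2.
f(t) = -t² + 2t: f₀=-3, f₁=-0.96, f₂=0.36, f₃=0.96, f₄=0.84, f₅=0.
(h/2)·[f₀ + 2f₁ + 2f₂ + 2f₃ + 2f₄ + f₅] = 0.3·(-0.6) = -0.18.

-0.18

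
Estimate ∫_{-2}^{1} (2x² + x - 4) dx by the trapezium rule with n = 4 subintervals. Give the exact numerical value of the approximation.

-6.9375

h = (1 − (-2))/4 = 0.75.
Nodes x₀,…,x₄ = -2, -1.25, -0.5, 0.25, 1.
f(x) = 2x² + x - 4: f₀=2, f₁=-2.125, f₂=-4, f₃=-3.625, f₄=-1.
(h/2)·[f₀ + 2f₁ + 2f₂ + 2f₃ + f₄] = 0.375·(-18.5) = -6.9375.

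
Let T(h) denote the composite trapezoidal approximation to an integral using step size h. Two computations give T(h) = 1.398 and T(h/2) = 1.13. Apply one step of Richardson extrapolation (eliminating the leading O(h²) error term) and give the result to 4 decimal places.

1.0407

R = (4·T(h/2) − T(h)) / 3 = (4·1.13 − 1.398)/3 = (3.122)/3 = 1.0407.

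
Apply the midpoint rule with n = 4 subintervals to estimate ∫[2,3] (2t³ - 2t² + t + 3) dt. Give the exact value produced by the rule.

25.265625

h = (3 − 2)/4 = 0.25.
Midpoints m₁,…,m₄ = 2.125, 2.375, 2.625, 2.875.
f(m₁)=15.28515625, f(m₂)=20.88671875, f(m₃)=28.01953125, f(m₄)=36.87109375.
h·[f(m₁) + f(m₂) + f(m₃) + f(m₄)] = 0.25·(101.0625) = 25.265625.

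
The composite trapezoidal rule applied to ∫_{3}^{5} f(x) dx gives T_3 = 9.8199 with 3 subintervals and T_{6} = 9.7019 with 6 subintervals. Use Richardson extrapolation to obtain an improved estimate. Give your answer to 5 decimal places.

9.66257

R = (4·T_{6} − T_3) / 3 = (4·9.7019 − 9.8199)/3 = (28.9877)/3 = 9.66257.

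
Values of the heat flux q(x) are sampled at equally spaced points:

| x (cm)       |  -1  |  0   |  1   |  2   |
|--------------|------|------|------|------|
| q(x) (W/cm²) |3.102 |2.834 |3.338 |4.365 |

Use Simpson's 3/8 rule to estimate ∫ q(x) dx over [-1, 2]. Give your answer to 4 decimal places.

h = 1, n = 3.
(3h/8)·[y₀ + 3y₁ + 3y₂ + y₃] = 0.375·(25.983) = 9.7436.

9.7436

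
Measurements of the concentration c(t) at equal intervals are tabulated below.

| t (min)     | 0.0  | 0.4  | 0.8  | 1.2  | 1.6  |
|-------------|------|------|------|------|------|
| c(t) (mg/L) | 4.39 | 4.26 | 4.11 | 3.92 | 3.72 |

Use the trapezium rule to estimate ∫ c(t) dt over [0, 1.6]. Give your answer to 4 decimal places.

h = 0.4, n = 4.
(h/2)·[y₀ + 2y₁ + 2y₂ + 2y₃ + y₄] = 0.2·(32.69) = 6.5380.

6.5380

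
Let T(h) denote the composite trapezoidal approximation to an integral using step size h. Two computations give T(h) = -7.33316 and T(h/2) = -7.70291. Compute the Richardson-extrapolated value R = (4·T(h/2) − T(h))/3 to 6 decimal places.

R = (4·T(h/2) − T(h)) / 3 = (4·(-7.70291) − (-7.33316))/3 = (-23.47848)/3 = -7.826160.

-7.826160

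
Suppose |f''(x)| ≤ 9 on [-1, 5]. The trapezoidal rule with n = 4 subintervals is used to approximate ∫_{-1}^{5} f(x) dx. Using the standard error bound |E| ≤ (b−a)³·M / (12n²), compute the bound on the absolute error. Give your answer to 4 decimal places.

|E| ≤ (6)³·9 / (12·4²) = 1944/192 = 10.1250.

10.1250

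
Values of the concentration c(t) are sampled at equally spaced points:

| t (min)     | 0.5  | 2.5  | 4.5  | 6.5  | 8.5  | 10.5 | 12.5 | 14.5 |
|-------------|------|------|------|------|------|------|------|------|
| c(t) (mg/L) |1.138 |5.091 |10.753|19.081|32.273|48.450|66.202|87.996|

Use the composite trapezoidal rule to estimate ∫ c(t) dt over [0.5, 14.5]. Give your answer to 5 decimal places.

h = 2, n = 7.
(h/2)·[y₀ + 2y₁ + 2y₂ + 2y₃ + 2y₄ + 2y₅ + 2y₆ + y₇] = 1·(452.834) = 452.83400.

452.83400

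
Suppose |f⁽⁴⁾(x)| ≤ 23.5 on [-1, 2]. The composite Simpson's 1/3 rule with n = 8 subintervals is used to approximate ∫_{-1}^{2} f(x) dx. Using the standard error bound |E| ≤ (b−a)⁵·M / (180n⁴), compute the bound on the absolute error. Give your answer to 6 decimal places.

|E| ≤ (3)⁵·23.5 / (180·8⁴) = 5710.5/737280 = 0.007745.

0.007745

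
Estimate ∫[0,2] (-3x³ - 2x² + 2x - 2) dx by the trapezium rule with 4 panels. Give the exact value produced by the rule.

h = (2 − 0)/4 = 0.5.
Nodes x₀,…,x₄ = 0, 0.5, 1, 1.5, 2.
f(x) = -3x³ - 2x² + 2x - 2: f₀=-2, f₁=-1.875, f₂=-5, f₃=-13.625, f₄=-30.
(h/2)·[f₀ + 2f₁ + 2f₂ + 2f₃ + f₄] = 0.25·(-73) = -18.25.

-18.25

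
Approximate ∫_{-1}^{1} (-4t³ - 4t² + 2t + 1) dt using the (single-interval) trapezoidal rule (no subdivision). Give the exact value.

T = (b−a)/2 · [f(-1) + f(1)] = 1·[(-1) + (-5)] = -6.

-6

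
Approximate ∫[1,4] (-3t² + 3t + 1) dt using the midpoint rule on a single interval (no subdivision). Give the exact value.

M = (b−a)·f(2.5) = 3·(-10.25) = -30.75.

-30.75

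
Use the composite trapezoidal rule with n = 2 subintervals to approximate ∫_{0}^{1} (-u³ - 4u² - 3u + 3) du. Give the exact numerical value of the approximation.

-0.3125

h = (1 − 0)/2 = 0.5.
Nodes u₀,…,u₂ = 0, 0.5, 1.
f(u) = -u³ - 4u² - 3u + 3: f₀=3, f₁=0.375, f₂=-5.
(h/2)·[f₀ + 2f₁ + f₂] = 0.25·(-1.25) = -0.3125.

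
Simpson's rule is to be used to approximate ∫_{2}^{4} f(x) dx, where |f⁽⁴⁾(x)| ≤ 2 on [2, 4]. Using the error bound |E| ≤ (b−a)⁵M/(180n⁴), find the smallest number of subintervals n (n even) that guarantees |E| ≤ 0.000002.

Need 64/(180n⁴) ≤ 0.000002.
n⁴ ≥ 64/(180·0.000002) = 177778 ⇒ n ≥ 20.5338, so the smallest even n is 22. (n must be even for Simpson's rule.)

22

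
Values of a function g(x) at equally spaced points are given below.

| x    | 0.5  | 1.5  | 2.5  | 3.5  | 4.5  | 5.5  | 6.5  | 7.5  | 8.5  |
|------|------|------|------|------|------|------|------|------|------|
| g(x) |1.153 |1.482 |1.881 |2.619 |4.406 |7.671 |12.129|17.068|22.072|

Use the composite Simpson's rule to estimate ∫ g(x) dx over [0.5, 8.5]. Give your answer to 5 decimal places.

58.47233

h = 1, n = 8.
(h/3)·[y₀ + 4y₁ + 2y₂ + 4y₃ + 2y₄ + 4y₅ + 2y₆ + 4y₇ + y₈] = 0.333333·(175.417) = 58.47233.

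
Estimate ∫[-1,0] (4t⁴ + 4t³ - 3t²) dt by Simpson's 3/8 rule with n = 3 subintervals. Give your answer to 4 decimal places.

-1.1852

h = (0 − (-1))/3 = 0.333333.
Nodes t₀,…,t₃ = -1, -0.666667, -0.333333, 0.
f(t) = 4t⁴ + 4t³ - 3t²: f₀=-3, f₁=-1.728395, f₂=-0.432099, f₃=0.
(3h/8)·[f₀ + 3f₁ + 3f₂ + f₃] = 0.125·(-9.481481) = -1.1852.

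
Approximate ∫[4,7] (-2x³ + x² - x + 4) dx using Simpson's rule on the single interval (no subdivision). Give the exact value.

-984

S = (b−a)/6 · [f(4) + 4f(5.5) + f(7)] = 0.5·[(-112) + 4·(-304) + (-640)] = -984.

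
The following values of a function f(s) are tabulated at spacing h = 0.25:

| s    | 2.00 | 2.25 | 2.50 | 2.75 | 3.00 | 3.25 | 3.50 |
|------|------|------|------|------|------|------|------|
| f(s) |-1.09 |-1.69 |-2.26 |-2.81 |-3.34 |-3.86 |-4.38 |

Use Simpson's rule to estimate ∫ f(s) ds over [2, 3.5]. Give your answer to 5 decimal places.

h = 0.25, n = 6.
(h/3)·[y₀ + 4y₁ + 2y₂ + 4y₃ + 2y₄ + 4y₅ + y₆] = 0.083333·(-50.11) = -4.17583.

-4.17583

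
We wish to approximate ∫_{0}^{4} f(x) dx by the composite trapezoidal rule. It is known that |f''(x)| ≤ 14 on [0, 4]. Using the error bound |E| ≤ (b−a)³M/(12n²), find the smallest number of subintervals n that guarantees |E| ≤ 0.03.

Need 896/(12n²) ≤ 0.03.
n² ≥ 896/(12·0.03) = 2488.89 ⇒ n ≥ 49.8888, so the smallest n is 50.

50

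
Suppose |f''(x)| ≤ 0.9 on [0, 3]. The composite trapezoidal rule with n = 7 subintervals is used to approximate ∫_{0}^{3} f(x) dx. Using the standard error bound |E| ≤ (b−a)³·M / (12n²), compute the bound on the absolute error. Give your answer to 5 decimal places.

0.04133

|E| ≤ (3)³·0.9 / (12·7²) = 24.3/588 = 0.04133.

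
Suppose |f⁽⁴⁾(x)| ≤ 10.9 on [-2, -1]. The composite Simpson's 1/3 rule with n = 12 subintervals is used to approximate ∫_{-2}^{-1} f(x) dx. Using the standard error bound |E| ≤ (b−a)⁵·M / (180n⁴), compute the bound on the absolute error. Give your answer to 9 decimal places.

|E| ≤ (1)⁵·10.9 / (180·12⁴) = 10.9/3732480 = 0.000002920.

0.000002920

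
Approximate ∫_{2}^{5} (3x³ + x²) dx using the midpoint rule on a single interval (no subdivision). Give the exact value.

M = (b−a)·f(3.5) = 3·(140.875) = 422.625.

422.625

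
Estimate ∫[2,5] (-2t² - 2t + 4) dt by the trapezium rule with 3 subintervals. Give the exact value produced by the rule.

h = (5 − 2)/3 = 1.
Nodes t₀,…,t₃ = 2, 3, 4, 5.
f(t) = -2t² - 2t + 4: f₀=-8, f₁=-20, f₂=-36, f₃=-56.
(h/2)·[f₀ + 2f₁ + 2f₂ + f₃] = 0.5·(-176) = -88.

-88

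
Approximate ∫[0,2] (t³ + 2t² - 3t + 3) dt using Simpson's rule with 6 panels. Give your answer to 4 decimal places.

9.3333

h = (2 − 0)/6 = 0.333333.
Nodes t₀,…,t₆ = 0, 0.333333, 0.666667, 1, 1.333333, 1.666667, 2.
f(t) = t³ + 2t² - 3t + 3: f₀=3, f₁=2.259259, f₂=2.185185, f₃=3, f₄=4.925926, f₅=8.185185, f₆=13.
(h/3)·[f₀ + 4f₁ + 2f₂ + 4f₃ + 2f₄ + 4f₅ + f₆] = 0.111111·(84) = 9.3333.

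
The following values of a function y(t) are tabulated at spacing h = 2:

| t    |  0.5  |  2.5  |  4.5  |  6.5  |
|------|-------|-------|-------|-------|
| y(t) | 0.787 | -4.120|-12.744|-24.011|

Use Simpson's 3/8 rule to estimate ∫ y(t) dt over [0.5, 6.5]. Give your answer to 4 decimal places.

h = 2, n = 3.
(3h/8)·[y₀ + 3y₁ + 3y₂ + y₃] = 0.75·(-73.816) = -55.3620.

-55.3620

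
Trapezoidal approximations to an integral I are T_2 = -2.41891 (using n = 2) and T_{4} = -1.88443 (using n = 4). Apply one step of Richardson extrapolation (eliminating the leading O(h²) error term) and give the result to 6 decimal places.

-1.706270

R = (4·T_{4} − T_2) / 3 = (4·(-1.88443) − (-2.41891))/3 = (-5.11881)/3 = -1.706270.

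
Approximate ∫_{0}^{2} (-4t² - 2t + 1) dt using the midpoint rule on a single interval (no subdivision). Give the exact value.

M = (b−a)·f(1) = 2·(-5) = -10.

-10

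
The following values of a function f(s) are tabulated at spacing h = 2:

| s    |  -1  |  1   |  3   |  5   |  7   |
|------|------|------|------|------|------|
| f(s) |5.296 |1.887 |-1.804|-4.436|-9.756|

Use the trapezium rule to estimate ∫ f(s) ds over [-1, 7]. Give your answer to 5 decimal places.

-13.16600

h = 2, n = 4.
(h/2)·[y₀ + 2y₁ + 2y₂ + 2y₃ + y₄] = 1·(-13.166) = -13.16600.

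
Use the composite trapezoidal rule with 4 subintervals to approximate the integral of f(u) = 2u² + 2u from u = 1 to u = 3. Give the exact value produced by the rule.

25.5

h = (3 − 1)/4 = 0.5.
Nodes u₀,…,u₄ = 1, 1.5, 2, 2.5, 3.
f(u) = 2u² + 2u: f₀=4, f₁=7.5, f₂=12, f₃=17.5, f₄=24.
(h/2)·[f₀ + 2f₁ + 2f₂ + 2f₃ + f₄] = 0.25·(102) = 25.5.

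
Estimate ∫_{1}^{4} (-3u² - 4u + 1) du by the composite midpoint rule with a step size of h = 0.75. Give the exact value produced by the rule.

h = (4 − 1)/4 = 0.75.
Midpoints m₁,…,m₄ = 1.375, 2.125, 2.875, 3.625.
f(m₁)=-10.171875, f(m₂)=-21.046875, f(m₃)=-35.296875, f(m₄)=-52.921875.
h·[f(m₁) + f(m₂) + f(m₃) + f(m₄)] = 0.75·(-119.4375) = -89.578125.

-89.578125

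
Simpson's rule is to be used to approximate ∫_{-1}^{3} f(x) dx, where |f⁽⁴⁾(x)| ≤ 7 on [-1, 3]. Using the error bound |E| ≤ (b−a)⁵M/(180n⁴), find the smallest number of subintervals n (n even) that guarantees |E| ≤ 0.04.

Need 7168/(180n⁴) ≤ 0.04.
n⁴ ≥ 7168/(180·0.04) = 995.556 ⇒ n ≥ 5.6172, so the smallest even n is 6. (n must be even for Simpson's rule.)

6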